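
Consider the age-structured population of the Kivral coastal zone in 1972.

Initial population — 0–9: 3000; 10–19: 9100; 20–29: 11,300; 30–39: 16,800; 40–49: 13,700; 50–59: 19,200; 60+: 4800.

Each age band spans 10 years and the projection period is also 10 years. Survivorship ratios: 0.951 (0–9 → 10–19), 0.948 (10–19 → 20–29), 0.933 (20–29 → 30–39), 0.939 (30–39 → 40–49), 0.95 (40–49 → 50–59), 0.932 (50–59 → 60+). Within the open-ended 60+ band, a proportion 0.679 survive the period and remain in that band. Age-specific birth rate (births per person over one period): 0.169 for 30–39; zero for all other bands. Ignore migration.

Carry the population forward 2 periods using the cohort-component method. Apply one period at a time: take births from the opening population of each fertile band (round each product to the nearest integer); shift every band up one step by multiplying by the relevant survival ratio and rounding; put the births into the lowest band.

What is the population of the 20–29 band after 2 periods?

2705

After projecting period 1:
Births: 16800 * 0.169 = 2839
10–19: 3000 * 0.951 = 2853
20–29: 9100 * 0.948 = 8627
30–39: 11300 * 0.933 = 10543
40–49: 16800 * 0.939 = 15775
50–59: 13700 * 0.95 = 13015
60+: 19200 * 0.932 + 4800 * 0.679 = 17894 + 3259 = 21153
End of period: [2839, 2853, 8627, 10543, 15775, 13015, 21153]
After projecting period 2:
Births: 10543 * 0.169 = 1782
10–19: 2839 * 0.951 = 2700
20–29: 2853 * 0.948 = 2705
30–39: 8627 * 0.933 = 8049
40–49: 10543 * 0.939 = 9900
50–59: 15775 * 0.95 = 14986
60+: 13015 * 0.932 + 21153 * 0.679 = 12130 + 14363 = 26493
End of period: [1782, 2700, 2705, 8049, 9900, 14986, 26493]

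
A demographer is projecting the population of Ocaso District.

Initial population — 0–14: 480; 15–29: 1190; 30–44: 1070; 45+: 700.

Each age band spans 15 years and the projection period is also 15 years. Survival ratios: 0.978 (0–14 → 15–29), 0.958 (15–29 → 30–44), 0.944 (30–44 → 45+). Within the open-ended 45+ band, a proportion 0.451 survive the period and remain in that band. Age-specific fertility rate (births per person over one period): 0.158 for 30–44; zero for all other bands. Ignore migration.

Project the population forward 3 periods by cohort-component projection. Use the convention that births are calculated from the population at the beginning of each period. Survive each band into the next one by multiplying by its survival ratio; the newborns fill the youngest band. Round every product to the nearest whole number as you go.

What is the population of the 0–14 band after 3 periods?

Call the groups 1 to 4, youngest first.
After projecting period 1:
Births: 1070 × 0.158 = 169
Group 2: 480 × 0.978 = 469
Group 3: 1190 × 0.958 = 1140
Group 4: 1070 × 0.944 + 700 × 0.451 = 1010 + 316 = 1326
Population now: 0–14=169, 15–29=469, 30–44=1140, 45+=1326
After projecting period 2:
Births: 1140 × 0.158 = 180
Group 2: 169 × 0.978 = 165
Group 3: 469 × 0.958 = 449
Group 4: 1140 × 0.944 + 1326 × 0.451 = 1076 + 598 = 1674
Population now: 0–14=180, 15–29=165, 30–44=449, 45+=1674
After projecting period 3:
Births: 449 × 0.158 = 71
Group 2: 180 × 0.978 = 176
Group 3: 165 × 0.958 = 158
Group 4: 449 × 0.944 + 1674 × 0.451 = 424 + 755 = 1179
Population now: 0–14=71, 15–29=176, 30–44=158, 45+=1179

71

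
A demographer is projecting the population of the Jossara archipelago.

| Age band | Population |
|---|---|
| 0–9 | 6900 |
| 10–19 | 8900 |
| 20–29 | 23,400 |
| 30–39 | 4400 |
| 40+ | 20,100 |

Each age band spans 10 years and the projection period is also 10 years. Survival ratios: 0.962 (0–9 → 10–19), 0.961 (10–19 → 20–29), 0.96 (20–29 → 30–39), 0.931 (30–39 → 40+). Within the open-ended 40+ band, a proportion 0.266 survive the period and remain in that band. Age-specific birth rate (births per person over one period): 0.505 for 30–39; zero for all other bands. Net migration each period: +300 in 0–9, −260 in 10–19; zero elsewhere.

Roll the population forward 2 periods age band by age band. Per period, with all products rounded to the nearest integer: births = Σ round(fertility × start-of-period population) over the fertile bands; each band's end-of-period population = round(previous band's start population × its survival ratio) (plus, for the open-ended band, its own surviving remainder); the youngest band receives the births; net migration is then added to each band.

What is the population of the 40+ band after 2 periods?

23426

Let band 1 be 0–9 through band 5 = 40+.
[period 1]
Births: 4400 * 0.505 = 2222
Band 2: 6900 * 0.962 = 6638
Band 3: 8900 * 0.961 = 8553
Band 4: 23400 * 0.96 = 22464
Band 5: 4400 * 0.931 + 20100 * 0.266 = 4096 + 5347 = 9443
Net migration: Band 1 + 300 → 2522; Band 2 − 260 → 6378
Population now: 0–9=2522, 10–19=6378, 20–29=8553, 30–39=22464, 40+=9443
[period 2]
Births: 22464 * 0.505 = 11344
Band 2: 2522 * 0.962 = 2426
Band 3: 6378 * 0.961 = 6129
Band 4: 8553 * 0.96 = 8211
Band 5: 22464 * 0.931 + 9443 * 0.266 = 20914 + 2512 = 23426
Net migration: Band 1 + 300 → 11644; Band 2 − 260 → 2166
Population now: 0–9=11644, 10–19=2166, 20–29=6129, 30–39=8211, 40+=23426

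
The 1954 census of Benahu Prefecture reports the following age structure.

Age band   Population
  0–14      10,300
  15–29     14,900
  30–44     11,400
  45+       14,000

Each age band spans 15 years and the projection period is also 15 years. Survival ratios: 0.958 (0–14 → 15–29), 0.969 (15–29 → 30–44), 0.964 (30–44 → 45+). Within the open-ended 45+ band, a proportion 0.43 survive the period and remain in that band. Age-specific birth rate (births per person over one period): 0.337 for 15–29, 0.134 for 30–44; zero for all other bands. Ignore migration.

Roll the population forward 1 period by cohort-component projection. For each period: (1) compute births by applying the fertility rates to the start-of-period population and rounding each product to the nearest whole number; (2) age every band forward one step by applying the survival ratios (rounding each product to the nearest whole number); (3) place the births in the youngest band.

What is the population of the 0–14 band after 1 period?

6549

After projecting period 1:
Births: 14900 × 0.337 = 5021 ; 11400 × 0.134 = 1528 → 6549
15–29: 10300 × 0.958 = 9867
30–44: 14900 × 0.969 = 14438
45+: 11400 × 0.964 + 14000 × 0.43 = 10990 + 6020 = 17010
Giving 6549 / 9867 / 14438 / 17010.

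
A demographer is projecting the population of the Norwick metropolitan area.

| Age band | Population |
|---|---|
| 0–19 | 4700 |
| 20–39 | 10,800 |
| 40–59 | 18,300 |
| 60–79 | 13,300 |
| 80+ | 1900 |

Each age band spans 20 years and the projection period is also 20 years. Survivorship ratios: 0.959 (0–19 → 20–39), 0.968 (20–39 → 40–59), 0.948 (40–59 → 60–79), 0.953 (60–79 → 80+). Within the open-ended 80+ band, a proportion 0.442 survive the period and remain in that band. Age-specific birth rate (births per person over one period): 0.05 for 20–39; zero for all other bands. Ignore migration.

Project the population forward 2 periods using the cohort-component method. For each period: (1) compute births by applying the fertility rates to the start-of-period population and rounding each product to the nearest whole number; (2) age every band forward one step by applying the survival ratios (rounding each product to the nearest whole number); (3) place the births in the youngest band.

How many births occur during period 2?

225

Numbering the groups 1..5 from youngest to oldest:
Period 1:
Births: 10800 × 0.05 = 540
Group 2: 4700 × 0.959 = 4507
Group 3: 10800 × 0.968 = 10454
Group 4: 18300 × 0.948 = 17348
Group 5: 13300 × 0.953 + 1900 × 0.442 = 12675 + 840 = 13515
End of period: [540, 4507, 10454, 17348, 13515]
Period 2:
Births: 4507 × 0.05 = 225
Group 2: 540 × 0.959 = 518
Group 3: 4507 × 0.968 = 4363
Group 4: 10454 × 0.948 = 9910
Group 5: 17348 × 0.953 + 13515 × 0.442 = 16533 + 5974 = 22507
End of period: [225, 518, 4363, 9910, 22507]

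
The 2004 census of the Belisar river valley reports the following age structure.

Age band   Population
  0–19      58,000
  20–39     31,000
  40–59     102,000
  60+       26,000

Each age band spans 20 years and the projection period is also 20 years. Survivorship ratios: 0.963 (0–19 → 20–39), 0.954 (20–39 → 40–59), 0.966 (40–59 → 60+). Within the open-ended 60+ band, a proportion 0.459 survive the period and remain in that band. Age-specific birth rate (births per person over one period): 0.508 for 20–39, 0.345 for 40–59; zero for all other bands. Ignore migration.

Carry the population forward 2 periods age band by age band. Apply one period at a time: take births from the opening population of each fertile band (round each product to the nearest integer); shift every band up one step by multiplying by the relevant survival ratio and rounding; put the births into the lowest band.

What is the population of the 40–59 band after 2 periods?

(Bands numbered youngest = 1 to oldest = 4.)
After projecting period 1:
Births: 31000 * 0.508 = 15748 ; 102000 * 0.345 = 35190 → 50938
Band 2: 58000 * 0.963 = 55854
Band 3: 31000 * 0.954 = 29574
Band 4: 102000 * 0.966 + 26000 * 0.459 = 98532 + 11934 = 110466
End of period: [50938, 55854, 29574, 110466]
After projecting period 2:
Births: 55854 * 0.508 = 28374 ; 29574 * 0.345 = 10203 → 38577
Band 2: 50938 * 0.963 = 49053
Band 3: 55854 * 0.954 = 53285
Band 4: 29574 * 0.966 + 110466 * 0.459 = 28568 + 50704 = 79272
End of period: [38577, 49053, 53285, 79272]

53285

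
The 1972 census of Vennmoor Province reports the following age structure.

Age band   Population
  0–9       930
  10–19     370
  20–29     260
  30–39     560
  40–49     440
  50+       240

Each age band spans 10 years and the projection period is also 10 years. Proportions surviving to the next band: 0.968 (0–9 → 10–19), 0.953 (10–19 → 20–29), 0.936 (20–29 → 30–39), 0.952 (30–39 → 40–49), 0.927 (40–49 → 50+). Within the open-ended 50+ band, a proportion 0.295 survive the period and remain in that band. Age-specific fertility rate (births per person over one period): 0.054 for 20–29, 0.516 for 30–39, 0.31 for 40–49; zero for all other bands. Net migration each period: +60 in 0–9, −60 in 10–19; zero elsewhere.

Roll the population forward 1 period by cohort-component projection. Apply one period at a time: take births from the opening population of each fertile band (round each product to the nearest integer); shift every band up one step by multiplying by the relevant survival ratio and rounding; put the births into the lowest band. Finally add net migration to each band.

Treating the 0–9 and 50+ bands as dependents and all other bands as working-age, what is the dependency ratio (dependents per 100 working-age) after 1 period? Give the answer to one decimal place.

49.7

(Groups numbered youngest = 1 to oldest = 6.)
Period 1:
Births: 260 * 0.054 = 14 ; 560 * 0.516 = 289 ; 440 * 0.31 = 136 — total 439
Group 2: 930 * 0.968 = 900
Group 3: 370 * 0.953 = 353
Group 4: 260 * 0.936 = 243
Group 5: 560 * 0.952 = 533
Group 6: 440 * 0.927 + 240 * 0.295 = 408 + 71 = 479
Net migration: Group 1 + 60 → 499; Group 2 − 60 → 840
Giving 499 / 840 / 353 / 243 / 533 / 479.
Dependents (band 0–9 + band 50+) = 499 + 479 = 978; working-age = 1969; ratio = 978/1969 × 100 = 49.7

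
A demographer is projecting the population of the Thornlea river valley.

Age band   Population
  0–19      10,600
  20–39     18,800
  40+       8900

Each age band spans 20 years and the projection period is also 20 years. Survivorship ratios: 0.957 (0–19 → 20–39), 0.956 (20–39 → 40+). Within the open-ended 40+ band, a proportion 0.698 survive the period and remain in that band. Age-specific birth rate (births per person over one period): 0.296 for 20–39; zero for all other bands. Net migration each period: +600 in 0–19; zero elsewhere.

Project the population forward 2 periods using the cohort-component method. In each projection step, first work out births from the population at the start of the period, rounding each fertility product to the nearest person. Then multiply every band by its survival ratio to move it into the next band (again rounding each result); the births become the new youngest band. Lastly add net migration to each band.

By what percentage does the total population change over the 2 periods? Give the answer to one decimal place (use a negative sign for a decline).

Period 1.
Births: 18800 × 0.296 = 5565
20–39: 10600 × 0.957 = 10144
40+: 18800 × 0.956 + 8900 × 0.698 = 17973 + 6212 = 24185
Net migration: 0–19 + 600 → 6165
Giving 6165 / 10144 / 24185.
Period 2.
Births: 10144 × 0.296 = 3003
20–39: 6165 × 0.957 = 5900
40+: 10144 × 0.956 + 24185 × 0.698 = 9698 + 16881 = 26579
Net migration: 0–19 + 600 → 3603
Giving 3603 / 5900 / 26579.
Total: 38300 → 36082; change = -2218; percentage change = -5.8%

-5.8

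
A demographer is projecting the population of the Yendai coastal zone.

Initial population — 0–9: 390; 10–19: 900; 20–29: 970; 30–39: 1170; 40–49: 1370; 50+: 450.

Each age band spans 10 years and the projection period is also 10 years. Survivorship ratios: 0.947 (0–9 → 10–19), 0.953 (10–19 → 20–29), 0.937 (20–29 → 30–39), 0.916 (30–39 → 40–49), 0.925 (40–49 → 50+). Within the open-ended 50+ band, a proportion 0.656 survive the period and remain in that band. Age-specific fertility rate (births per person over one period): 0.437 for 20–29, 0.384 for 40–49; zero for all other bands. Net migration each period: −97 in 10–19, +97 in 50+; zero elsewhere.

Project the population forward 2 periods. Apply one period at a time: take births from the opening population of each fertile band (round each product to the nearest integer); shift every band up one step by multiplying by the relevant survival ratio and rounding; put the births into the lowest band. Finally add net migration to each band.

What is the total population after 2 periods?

Call the bands 1 to 6, youngest first.
Period 1.
Births: 970 * 0.437 = 424  |  1370 * 0.384 = 526 → 950
Band 2: 390 * 0.947 = 369
Band 3: 900 * 0.953 = 858
Band 4: 970 * 0.937 = 909
Band 5: 1170 * 0.916 = 1072
Band 6: 1370 * 0.925 + 450 * 0.656 = 1267 + 295 = 1562
Net migration: Band 2 − 97 → 272; Band 6 + 97 → 1659
End of period: [950, 272, 858, 909, 1072, 1659]
Period 2.
Births: 858 * 0.437 = 375  |  1072 * 0.384 = 412 → 787
Band 2: 950 * 0.947 = 900
Band 3: 272 * 0.953 = 259
Band 4: 858 * 0.937 = 804
Band 5: 909 * 0.916 = 833
Band 6: 1072 * 0.925 + 1659 * 0.656 = 992 + 1088 = 2080
Net migration: Band 2 − 97 → 803; Band 6 + 97 → 2177
End of period: [787, 803, 259, 804, 833, 2177]
Total after period 2: 787 + 803 + 259 + 804 + 833 + 2177 = 5663

5663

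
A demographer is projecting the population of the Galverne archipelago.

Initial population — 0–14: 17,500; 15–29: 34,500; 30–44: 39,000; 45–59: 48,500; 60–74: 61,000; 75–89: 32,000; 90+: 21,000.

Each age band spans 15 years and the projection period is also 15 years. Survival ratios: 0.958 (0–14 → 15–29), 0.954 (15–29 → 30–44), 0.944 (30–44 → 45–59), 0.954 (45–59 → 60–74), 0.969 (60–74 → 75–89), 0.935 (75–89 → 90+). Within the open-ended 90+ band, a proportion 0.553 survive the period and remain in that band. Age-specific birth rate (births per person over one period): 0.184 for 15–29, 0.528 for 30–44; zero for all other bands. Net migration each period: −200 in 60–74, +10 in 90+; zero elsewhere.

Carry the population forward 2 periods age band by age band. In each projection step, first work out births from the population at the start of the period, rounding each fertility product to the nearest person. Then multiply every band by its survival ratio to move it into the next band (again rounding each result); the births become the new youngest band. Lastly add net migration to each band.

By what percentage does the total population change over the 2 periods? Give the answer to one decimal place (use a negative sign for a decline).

[period 1]
Births: 34500 × 0.184 = 6348  |  39000 × 0.528 = 20592 → 26940
15–29: 17500 × 0.958 = 16765
30–44: 34500 × 0.954 = 32913
45–59: 39000 × 0.944 = 36816
60–74: 48500 × 0.954 = 46269
75–89: 61000 × 0.969 = 59109
90+: 32000 × 0.935 + 21000 × 0.553 = 29920 + 11613 = 41533
Net migration: 60–74 − 200 → 46069; 90+ + 10 → 41543
→ [26940, 16765, 32913, 36816, 46069, 59109, 41543]
[period 2]
Births: 16765 × 0.184 = 3085  |  32913 × 0.528 = 17378 → 20463
15–29: 26940 × 0.958 = 25809
30–44: 16765 × 0.954 = 15994
45–59: 32913 × 0.944 = 31070
60–74: 36816 × 0.954 = 35122
75–89: 46069 × 0.969 = 44641
90+: 59109 × 0.935 + 41543 × 0.553 = 55267 + 22973 = 78240
Net migration: 60–74 − 200 → 34922; 90+ + 10 → 78250
→ [20463, 25809, 15994, 31070, 34922, 44641, 78250]
Total: 253500 → 251149; change = -2351; percentage change = -0.9%

-0.9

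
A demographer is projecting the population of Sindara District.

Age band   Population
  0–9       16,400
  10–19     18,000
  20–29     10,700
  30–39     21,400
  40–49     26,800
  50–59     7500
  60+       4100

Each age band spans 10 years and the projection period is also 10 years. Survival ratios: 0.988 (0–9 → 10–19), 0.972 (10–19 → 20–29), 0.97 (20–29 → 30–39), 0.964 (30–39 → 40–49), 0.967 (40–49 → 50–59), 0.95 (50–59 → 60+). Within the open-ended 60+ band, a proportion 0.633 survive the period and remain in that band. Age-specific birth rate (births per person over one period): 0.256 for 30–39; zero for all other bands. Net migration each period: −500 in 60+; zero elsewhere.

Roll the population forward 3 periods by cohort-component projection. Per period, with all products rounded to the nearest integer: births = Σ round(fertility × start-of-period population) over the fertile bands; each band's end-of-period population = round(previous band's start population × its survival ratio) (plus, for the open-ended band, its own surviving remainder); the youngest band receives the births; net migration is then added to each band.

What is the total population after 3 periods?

Period 1.
Births: 21400 × 0.256 = 5478
10–19: 16400 × 0.988 = 16203
20–29: 18000 × 0.972 = 17496
30–39: 10700 × 0.97 = 10379
40–49: 21400 × 0.964 = 20630
50–59: 26800 × 0.967 = 25916
60+: 7500 × 0.95 + 4100 × 0.633 = 7125 + 2595 = 9720
Net migration: 60+ − 500 → 9220
End of period: [5478, 16203, 17496, 10379, 20630, 25916, 9220]
Period 2.
Births: 10379 × 0.256 = 2657
10–19: 5478 × 0.988 = 5412
20–29: 16203 × 0.972 = 15749
30–39: 17496 × 0.97 = 16971
40–49: 10379 × 0.964 = 10005
50–59: 20630 × 0.967 = 19949
60+: 25916 × 0.95 + 9220 × 0.633 = 24620 + 5836 = 30456
Net migration: 60+ − 500 → 29956
End of period: [2657, 5412, 15749, 16971, 10005, 19949, 29956]
Period 3.
Births: 16971 × 0.256 = 4345
10–19: 2657 × 0.988 = 2625
20–29: 5412 × 0.972 = 5260
30–39: 15749 × 0.97 = 15277
40–49: 16971 × 0.964 = 16360
50–59: 10005 × 0.967 = 9675
60+: 19949 × 0.95 + 29956 × 0.633 = 18952 + 18962 = 37914
Net migration: 60+ − 500 → 37414
End of period: [4345, 2625, 5260, 15277, 16360, 9675, 37414]
Total after period 3: 4345 + 2625 + 5260 + 15277 + 16360 + 9675 + 37414 = 90956

90956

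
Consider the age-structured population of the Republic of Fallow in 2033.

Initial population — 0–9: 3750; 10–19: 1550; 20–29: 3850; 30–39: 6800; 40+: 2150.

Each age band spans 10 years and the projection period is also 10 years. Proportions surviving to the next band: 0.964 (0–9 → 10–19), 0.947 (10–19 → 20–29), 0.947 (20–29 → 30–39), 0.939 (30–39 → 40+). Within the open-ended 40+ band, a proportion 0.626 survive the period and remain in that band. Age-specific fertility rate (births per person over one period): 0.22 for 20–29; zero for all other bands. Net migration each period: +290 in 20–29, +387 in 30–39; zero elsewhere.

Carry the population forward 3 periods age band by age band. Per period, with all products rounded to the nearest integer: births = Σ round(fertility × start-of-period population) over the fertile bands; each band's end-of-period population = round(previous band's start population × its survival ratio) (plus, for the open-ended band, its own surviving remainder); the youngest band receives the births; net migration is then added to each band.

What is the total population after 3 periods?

Period 1:
Births: 3850 × 0.22 = 847
10–19: 3750 × 0.964 = 3615
20–29: 1550 × 0.947 = 1468
30–39: 3850 × 0.947 = 3646
40+: 6800 × 0.939 + 2150 × 0.626 = 6385 + 1346 = 7731
Net migration: 20–29 + 290 → 1758; 30–39 + 387 → 4033
→ [847, 3615, 1758, 4033, 7731]
Period 2:
Births: 1758 × 0.22 = 387
10–19: 847 × 0.964 = 817
20–29: 3615 × 0.947 = 3423
30–39: 1758 × 0.947 = 1665
40+: 4033 × 0.939 + 7731 × 0.626 = 3787 + 4840 = 8627
Net migration: 20–29 + 290 → 3713; 30–39 + 387 → 2052
→ [387, 817, 3713, 2052, 8627]
Period 3:
Births: 3713 × 0.22 = 817
10–19: 387 × 0.964 = 373
20–29: 817 × 0.947 = 774
30–39: 3713 × 0.947 = 3516
40+: 2052 × 0.939 + 8627 × 0.626 = 1927 + 5401 = 7328
Net migration: 20–29 + 290 → 1064; 30–39 + 387 → 3903
→ [817, 373, 1064, 3903, 7328]
Total after period 3: 817 + 373 + 1064 + 3903 + 7328 = 13485

13485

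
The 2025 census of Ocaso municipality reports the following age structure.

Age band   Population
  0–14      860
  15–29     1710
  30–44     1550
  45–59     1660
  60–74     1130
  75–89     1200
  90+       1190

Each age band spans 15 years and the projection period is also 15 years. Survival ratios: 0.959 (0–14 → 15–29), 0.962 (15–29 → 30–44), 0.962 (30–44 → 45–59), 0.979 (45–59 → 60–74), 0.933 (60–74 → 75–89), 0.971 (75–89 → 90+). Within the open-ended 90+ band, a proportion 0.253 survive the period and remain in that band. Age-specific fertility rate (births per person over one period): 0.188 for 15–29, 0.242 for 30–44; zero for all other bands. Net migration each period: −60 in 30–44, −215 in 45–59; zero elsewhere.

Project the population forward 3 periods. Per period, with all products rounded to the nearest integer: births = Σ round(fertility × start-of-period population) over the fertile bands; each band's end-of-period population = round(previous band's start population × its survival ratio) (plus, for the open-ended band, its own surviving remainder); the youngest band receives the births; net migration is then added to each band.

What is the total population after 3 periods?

(Groups numbered youngest = 1 to oldest = 7.)
— Period 1 —
Births: 1710 × 0.188 = 321  |  1550 × 0.242 = 375 → 696
Group 2: 860 × 0.959 = 825
Group 3: 1710 × 0.962 = 1645
Group 4: 1550 × 0.962 = 1491
Group 5: 1660 × 0.979 = 1625
Group 6: 1130 × 0.933 = 1054
Group 7: 1200 × 0.971 + 1190 × 0.253 = 1165 + 301 = 1466
Net migration: Group 3 − 60 → 1585; Group 4 − 215 → 1276
Population now: 0–14=696, 15–29=825, 30–44=1585, 45–59=1276, 60–74=1625, 75–89=1054, 90+=1466
— Period 2 —
Births: 825 × 0.188 = 155  |  1585 × 0.242 = 384 → 539
Group 2: 696 × 0.959 = 667
Group 3: 825 × 0.962 = 794
Group 4: 1585 × 0.962 = 1525
Group 5: 1276 × 0.979 = 1249
Group 6: 1625 × 0.933 = 1516
Group 7: 1054 × 0.971 + 1466 × 0.253 = 1023 + 371 = 1394
Net migration: Group 3 − 60 → 734; Group 4 − 215 → 1310
Population now: 0–14=539, 15–29=667, 30–44=734, 45–59=1310, 60–74=1249, 75–89=1516, 90+=1394
— Period 3 —
Births: 667 × 0.188 = 125  |  734 × 0.242 = 178 → 303
Group 2: 539 × 0.959 = 517
Group 3: 667 × 0.962 = 642
Group 4: 734 × 0.962 = 706
Group 5: 1310 × 0.979 = 1282
Group 6: 1249 × 0.933 = 1165
Group 7: 1516 × 0.971 + 1394 × 0.253 = 1472 + 353 = 1825
Net migration: Group 3 − 60 → 582; Group 4 − 215 → 491
Population now: 0–14=303, 15–29=517, 30–44=582, 45–59=491, 60–74=1282, 75–89=1165, 90+=1825
Total after period 3: 303 + 517 + 582 + 491 + 1282 + 1165 + 1825 = 6165

6165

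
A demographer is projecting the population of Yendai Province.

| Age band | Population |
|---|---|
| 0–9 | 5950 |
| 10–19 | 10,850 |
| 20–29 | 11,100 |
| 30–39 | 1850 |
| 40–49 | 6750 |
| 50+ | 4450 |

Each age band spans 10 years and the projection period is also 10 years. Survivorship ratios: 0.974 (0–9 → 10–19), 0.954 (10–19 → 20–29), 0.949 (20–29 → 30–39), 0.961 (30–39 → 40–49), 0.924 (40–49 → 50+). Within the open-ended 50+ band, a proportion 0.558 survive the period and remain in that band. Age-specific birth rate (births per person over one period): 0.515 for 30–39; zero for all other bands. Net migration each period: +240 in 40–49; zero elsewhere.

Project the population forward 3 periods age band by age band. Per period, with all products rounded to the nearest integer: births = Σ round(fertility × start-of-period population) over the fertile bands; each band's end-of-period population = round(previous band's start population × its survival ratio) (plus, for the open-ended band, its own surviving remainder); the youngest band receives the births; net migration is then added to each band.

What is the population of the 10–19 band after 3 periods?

Call the groups 1 to 6, youngest first.
[period 1]
Births: 1850 × 0.515 = 953
Group 2: 5950 × 0.974 = 5795
Group 3: 10850 × 0.954 = 10351
Group 4: 11100 × 0.949 = 10534
Group 5: 1850 × 0.961 = 1778
Group 6: 6750 × 0.924 + 4450 × 0.558 = 6237 + 2483 = 8720
Net migration: Group 5 + 240 → 2018
Giving 953 / 5795 / 10351 / 10534 / 2018 / 8720.
[period 2]
Births: 10534 × 0.515 = 5425
Group 2: 953 × 0.974 = 928
Group 3: 5795 × 0.954 = 5528
Group 4: 10351 × 0.949 = 9823
Group 5: 10534 × 0.961 = 10123
Group 6: 2018 × 0.924 + 8720 × 0.558 = 1865 + 4866 = 6731
Net migration: Group 5 + 240 → 10363
Giving 5425 / 928 / 5528 / 9823 / 10363 / 6731.
[period 3]
Births: 9823 × 0.515 = 5059
Group 2: 5425 × 0.974 = 5284
Group 3: 928 × 0.954 = 885
Group 4: 5528 × 0.949 = 5246
Group 5: 9823 × 0.961 = 9440
Group 6: 10363 × 0.924 + 6731 × 0.558 = 9575 + 3756 = 13331
Net migration: Group 5 + 240 → 9680
Giving 5059 / 5284 / 885 / 5246 / 9680 / 13331.

5284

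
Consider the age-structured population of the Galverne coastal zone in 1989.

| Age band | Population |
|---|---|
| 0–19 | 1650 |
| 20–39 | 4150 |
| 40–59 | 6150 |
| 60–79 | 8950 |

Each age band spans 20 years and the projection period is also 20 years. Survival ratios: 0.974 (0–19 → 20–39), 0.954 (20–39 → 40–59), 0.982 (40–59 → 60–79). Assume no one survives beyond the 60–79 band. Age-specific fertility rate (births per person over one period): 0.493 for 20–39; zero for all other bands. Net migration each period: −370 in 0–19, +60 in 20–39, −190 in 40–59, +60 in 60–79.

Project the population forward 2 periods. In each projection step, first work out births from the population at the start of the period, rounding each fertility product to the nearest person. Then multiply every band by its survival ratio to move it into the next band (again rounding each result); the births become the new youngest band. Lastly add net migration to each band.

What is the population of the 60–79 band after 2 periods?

3761

(Bands numbered youngest = 1 to oldest = 4.)
Period 1:
Births: 4150 × 0.493 = 2046
Band 2: 1650 × 0.974 = 1607
Band 3: 4150 × 0.954 = 3959
Band 4: 6150 × 0.982 = 6039
Net migration: Band 1 − 370 → 1676; Band 2 + 60 → 1667; Band 3 − 190 → 3769; Band 4 + 60 → 6099
Giving 1676 / 1667 / 3769 / 6099.
Period 2:
Births: 1667 × 0.493 = 822
Band 2: 1676 × 0.974 = 1632
Band 3: 1667 × 0.954 = 1590
Band 4: 3769 × 0.982 = 3701
Net migration: Band 1 − 370 → 452; Band 2 + 60 → 1692; Band 3 − 190 → 1400; Band 4 + 60 → 3761
Giving 452 / 1692 / 1400 / 3761.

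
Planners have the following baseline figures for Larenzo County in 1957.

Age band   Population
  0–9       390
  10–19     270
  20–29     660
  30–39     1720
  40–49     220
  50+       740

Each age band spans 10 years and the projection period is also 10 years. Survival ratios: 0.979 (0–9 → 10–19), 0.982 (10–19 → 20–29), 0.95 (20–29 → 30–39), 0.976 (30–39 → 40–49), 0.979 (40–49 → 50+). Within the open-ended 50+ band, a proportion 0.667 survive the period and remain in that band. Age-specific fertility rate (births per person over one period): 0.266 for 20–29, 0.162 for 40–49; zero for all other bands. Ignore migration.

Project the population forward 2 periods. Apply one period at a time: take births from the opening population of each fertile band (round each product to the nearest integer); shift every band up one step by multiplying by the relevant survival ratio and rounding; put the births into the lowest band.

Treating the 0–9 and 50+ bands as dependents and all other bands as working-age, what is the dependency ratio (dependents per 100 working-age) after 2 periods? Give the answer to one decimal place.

169.9

After projecting period 1:
Births: 660 × 0.266 = 176  |  220 × 0.162 = 36 — total 212
10–19: 390 × 0.979 = 382
20–29: 270 × 0.982 = 265
30–39: 660 × 0.95 = 627
40–49: 1720 × 0.976 = 1679
50+: 220 × 0.979 + 740 × 0.667 = 215 + 494 = 709
→ [212, 382, 265, 627, 1679, 709]
After projecting period 2:
Births: 265 × 0.266 = 70  |  1679 × 0.162 = 272 — total 342
10–19: 212 × 0.979 = 208
20–29: 382 × 0.982 = 375
30–39: 265 × 0.95 = 252
40–49: 627 × 0.976 = 612
50+: 1679 × 0.979 + 709 × 0.667 = 1644 + 473 = 2117
→ [342, 208, 375, 252, 612, 2117]
Dependents (band 0–9 + band 50+) = 342 + 2117 = 2459; working-age = 1447; ratio = 2459/1447 × 100 = 169.9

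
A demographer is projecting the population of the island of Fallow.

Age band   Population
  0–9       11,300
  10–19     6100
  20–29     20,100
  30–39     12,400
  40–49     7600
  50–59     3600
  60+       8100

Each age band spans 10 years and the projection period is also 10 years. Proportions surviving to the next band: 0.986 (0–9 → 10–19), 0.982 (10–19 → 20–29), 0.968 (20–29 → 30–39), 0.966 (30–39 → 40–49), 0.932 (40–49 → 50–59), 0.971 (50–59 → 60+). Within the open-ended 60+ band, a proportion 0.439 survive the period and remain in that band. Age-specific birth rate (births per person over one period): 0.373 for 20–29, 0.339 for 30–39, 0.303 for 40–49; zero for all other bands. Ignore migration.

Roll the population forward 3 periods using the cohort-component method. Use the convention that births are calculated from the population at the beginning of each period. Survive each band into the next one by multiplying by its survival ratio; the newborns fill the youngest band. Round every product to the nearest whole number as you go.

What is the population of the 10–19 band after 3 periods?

Let band 1 be 0–9 through band 7 = 60+.
Period 1:
Births: 20100 × 0.373 = 7497 ; 12400 × 0.339 = 4204 ; 7600 × 0.303 = 2303 ⇒ total 14004
Band 2: 11300 × 0.986 = 11142
Band 3: 6100 × 0.982 = 5990
Band 4: 20100 × 0.968 = 19457
Band 5: 12400 × 0.966 = 11978
Band 6: 7600 × 0.932 = 7083
Band 7: 3600 × 0.971 + 8100 × 0.439 = 3496 + 3556 = 7052
End of period: [14004, 11142, 5990, 19457, 11978, 7083, 7052]
Period 2:
Births: 5990 × 0.373 = 2234 ; 19457 × 0.339 = 6596 ; 11978 × 0.303 = 3629 ⇒ total 12459
Band 2: 14004 × 0.986 = 13808
Band 3: 11142 × 0.982 = 10941
Band 4: 5990 × 0.968 = 5798
Band 5: 19457 × 0.966 = 18795
Band 6: 11978 × 0.932 = 11163
Band 7: 7083 × 0.971 + 7052 × 0.439 = 6878 + 3096 = 9974
End of period: [12459, 13808, 10941, 5798, 18795, 11163, 9974]
Period 3:
Births: 10941 × 0.373 = 4081 ; 5798 × 0.339 = 1966 ; 18795 × 0.303 = 5695 ⇒ total 11742
Band 2: 12459 × 0.986 = 12285
Band 3: 13808 × 0.982 = 13559
Band 4: 10941 × 0.968 = 10591
Band 5: 5798 × 0.966 = 5601
Band 6: 18795 × 0.932 = 17517
Band 7: 11163 × 0.971 + 9974 × 0.439 = 10839 + 4379 = 15218
End of period: [11742, 12285, 13559, 10591, 5601, 17517, 15218]

12285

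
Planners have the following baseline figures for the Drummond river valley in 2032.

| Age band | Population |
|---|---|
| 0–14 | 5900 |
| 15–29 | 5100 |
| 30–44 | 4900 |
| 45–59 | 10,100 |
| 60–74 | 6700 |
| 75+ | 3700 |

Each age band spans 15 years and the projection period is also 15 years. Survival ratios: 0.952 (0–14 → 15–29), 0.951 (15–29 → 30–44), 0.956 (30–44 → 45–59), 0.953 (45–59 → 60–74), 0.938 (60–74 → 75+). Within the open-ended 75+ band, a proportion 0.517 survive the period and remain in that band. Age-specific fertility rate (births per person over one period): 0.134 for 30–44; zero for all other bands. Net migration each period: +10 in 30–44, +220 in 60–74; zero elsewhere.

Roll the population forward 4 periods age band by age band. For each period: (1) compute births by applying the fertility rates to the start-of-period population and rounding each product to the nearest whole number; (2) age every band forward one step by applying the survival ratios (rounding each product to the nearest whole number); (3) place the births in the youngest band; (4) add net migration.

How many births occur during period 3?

717

Call the groups 1 to 6, youngest first.
[period 1]
Births: 4900 × 0.134 = 657
Group 2: 5900 × 0.952 = 5617
Group 3: 5100 × 0.951 = 4850
Group 4: 4900 × 0.956 = 4684
Group 5: 10100 × 0.953 = 9625
Group 6: 6700 × 0.938 + 3700 × 0.517 = 6285 + 1913 = 8198
Net migration: Group 3 + 10 → 4860; Group 5 + 220 → 9845
→ [657, 5617, 4860, 4684, 9845, 8198]
[period 2]
Births: 4860 × 0.134 = 651
Group 2: 657 × 0.952 = 625
Group 3: 5617 × 0.951 = 5342
Group 4: 4860 × 0.956 = 4646
Group 5: 4684 × 0.953 = 4464
Group 6: 9845 × 0.938 + 8198 × 0.517 = 9235 + 4238 = 13473
Net migration: Group 3 + 10 → 5352; Group 5 + 220 → 4684
→ [651, 625, 5352, 4646, 4684, 13473]
[period 3]
Births: 5352 × 0.134 = 717
Group 2: 651 × 0.952 = 620
Group 3: 625 × 0.951 = 594
Group 4: 5352 × 0.956 = 5117
Group 5: 4646 × 0.953 = 4428
Group 6: 4684 × 0.938 + 13473 × 0.517 = 4394 + 6966 = 11360
Net migration: Group 3 + 10 → 604; Group 5 + 220 → 4648
→ [717, 620, 604, 5117, 4648, 11360]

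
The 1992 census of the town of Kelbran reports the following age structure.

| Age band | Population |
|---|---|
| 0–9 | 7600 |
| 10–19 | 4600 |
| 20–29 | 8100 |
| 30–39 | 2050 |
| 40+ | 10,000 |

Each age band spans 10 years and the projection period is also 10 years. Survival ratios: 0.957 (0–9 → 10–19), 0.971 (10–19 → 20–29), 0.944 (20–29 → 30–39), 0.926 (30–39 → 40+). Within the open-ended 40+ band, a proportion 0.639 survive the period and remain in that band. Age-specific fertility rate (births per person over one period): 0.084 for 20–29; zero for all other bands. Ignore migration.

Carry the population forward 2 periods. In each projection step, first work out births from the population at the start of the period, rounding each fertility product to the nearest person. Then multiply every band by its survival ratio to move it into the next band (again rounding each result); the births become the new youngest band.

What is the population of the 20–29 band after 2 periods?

Period 1.
Births: 8100 × 0.084 = 680
10–19: 7600 × 0.957 = 7273
20–29: 4600 × 0.971 = 4467
30–39: 8100 × 0.944 = 7646
40+: 2050 × 0.926 + 10000 × 0.639 = 1898 + 6390 = 8288
End of period: [680, 7273, 4467, 7646, 8288]
Period 2.
Births: 4467 × 0.084 = 375
10–19: 680 × 0.957 = 651
20–29: 7273 × 0.971 = 7062
30–39: 4467 × 0.944 = 4217
40+: 7646 × 0.926 + 8288 × 0.639 = 7080 + 5296 = 12376
End of period: [375, 651, 7062, 4217, 12376]

7062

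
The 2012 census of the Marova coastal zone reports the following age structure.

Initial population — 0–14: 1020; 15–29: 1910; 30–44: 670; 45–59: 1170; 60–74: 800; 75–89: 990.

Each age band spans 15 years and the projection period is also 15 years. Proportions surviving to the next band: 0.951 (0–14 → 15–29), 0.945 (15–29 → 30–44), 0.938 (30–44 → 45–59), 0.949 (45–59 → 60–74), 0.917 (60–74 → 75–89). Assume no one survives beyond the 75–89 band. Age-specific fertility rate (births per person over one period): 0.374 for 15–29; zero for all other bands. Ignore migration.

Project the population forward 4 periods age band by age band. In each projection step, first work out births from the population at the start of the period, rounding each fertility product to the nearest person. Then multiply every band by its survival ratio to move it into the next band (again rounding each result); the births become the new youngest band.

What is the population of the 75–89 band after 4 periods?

1474

Period 1.
Births: 1910 × 0.374 = 714
15–29: 1020 × 0.951 = 970
30–44: 1910 × 0.945 = 1805
45–59: 670 × 0.938 = 628
60–74: 1170 × 0.949 = 1110
75–89: 800 × 0.917 = 734
→ [714, 970, 1805, 628, 1110, 734]
Period 2.
Births: 970 × 0.374 = 363
15–29: 714 × 0.951 = 679
30–44: 970 × 0.945 = 917
45–59: 1805 × 0.938 = 1693
60–74: 628 × 0.949 = 596
75–89: 1110 × 0.917 = 1018
→ [363, 679, 917, 1693, 596, 1018]
Period 3.
Births: 679 × 0.374 = 254
15–29: 363 × 0.951 = 345
30–44: 679 × 0.945 = 642
45–59: 917 × 0.938 = 860
60–74: 1693 × 0.949 = 1607
75–89: 596 × 0.917 = 547
→ [254, 345, 642, 860, 1607, 547]
Period 4.
Births: 345 × 0.374 = 129
15–29: 254 × 0.951 = 242
30–44: 345 × 0.945 = 326
45–59: 642 × 0.938 = 602
60–74: 860 × 0.949 = 816
75–89: 1607 × 0.917 = 1474
→ [129, 242, 326, 602, 816, 1474]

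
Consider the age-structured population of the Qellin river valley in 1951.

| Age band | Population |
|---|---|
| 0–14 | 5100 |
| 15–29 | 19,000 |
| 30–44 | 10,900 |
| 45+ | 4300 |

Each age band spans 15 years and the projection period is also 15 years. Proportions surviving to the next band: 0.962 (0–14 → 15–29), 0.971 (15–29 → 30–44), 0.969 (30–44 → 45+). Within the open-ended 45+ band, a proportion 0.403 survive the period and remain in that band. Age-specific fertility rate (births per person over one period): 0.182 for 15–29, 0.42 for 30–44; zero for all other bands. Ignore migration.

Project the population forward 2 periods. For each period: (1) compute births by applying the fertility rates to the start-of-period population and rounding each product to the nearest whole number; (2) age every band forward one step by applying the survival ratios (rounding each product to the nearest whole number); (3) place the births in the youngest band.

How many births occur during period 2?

8642

[period 1]
Births: 19000 × 0.182 = 3458 ; 10900 × 0.42 = 4578 → 8036
15–29: 5100 × 0.962 = 4906
30–44: 19000 × 0.971 = 18449
45+: 10900 × 0.969 + 4300 × 0.403 = 10562 + 1733 = 12295
Giving 8036 / 4906 / 18449 / 12295.
[period 2]
Births: 4906 × 0.182 = 893 ; 18449 × 0.42 = 7749 → 8642
15–29: 8036 × 0.962 = 7731
30–44: 4906 × 0.971 = 4764
45+: 18449 × 0.969 + 12295 × 0.403 = 17877 + 4955 = 22832
Giving 8642 / 7731 / 4764 / 22832.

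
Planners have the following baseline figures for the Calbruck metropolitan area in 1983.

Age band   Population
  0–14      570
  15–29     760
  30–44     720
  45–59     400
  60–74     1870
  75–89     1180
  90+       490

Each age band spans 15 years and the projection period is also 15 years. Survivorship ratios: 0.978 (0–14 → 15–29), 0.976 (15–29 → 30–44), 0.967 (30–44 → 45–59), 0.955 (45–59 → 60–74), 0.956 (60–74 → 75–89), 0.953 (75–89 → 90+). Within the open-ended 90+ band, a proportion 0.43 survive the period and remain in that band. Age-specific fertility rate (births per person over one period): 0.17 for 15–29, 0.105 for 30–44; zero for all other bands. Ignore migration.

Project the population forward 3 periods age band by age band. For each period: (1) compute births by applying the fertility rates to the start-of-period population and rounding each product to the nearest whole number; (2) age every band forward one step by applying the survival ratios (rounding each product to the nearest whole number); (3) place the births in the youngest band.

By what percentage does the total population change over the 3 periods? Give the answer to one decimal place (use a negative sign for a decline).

-39.4

Period 1:
Births: 760 × 0.17 = 129, 720 × 0.105 = 76 → 205
15–29: 570 × 0.978 = 557
30–44: 760 × 0.976 = 742
45–59: 720 × 0.967 = 696
60–74: 400 × 0.955 = 382
75–89: 1870 × 0.956 = 1788
90+: 1180 × 0.953 + 490 × 0.43 = 1125 + 211 = 1336
Giving 205 / 557 / 742 / 696 / 382 / 1788 / 1336.
Period 2:
Births: 557 × 0.17 = 95, 742 × 0.105 = 78 → 173
15–29: 205 × 0.978 = 200
30–44: 557 × 0.976 = 544
45–59: 742 × 0.967 = 718
60–74: 696 × 0.955 = 665
75–89: 382 × 0.956 = 365
90+: 1788 × 0.953 + 1336 × 0.43 = 1704 + 574 = 2278
Giving 173 / 200 / 544 / 718 / 665 / 365 / 2278.
Period 3:
Births: 200 × 0.17 = 34, 544 × 0.105 = 57 → 91
15–29: 173 × 0.978 = 169
30–44: 200 × 0.976 = 195
45–59: 544 × 0.967 = 526
60–74: 718 × 0.955 = 686
75–89: 665 × 0.956 = 636
90+: 365 × 0.953 + 2278 × 0.43 = 348 + 980 = 1328
Giving 91 / 169 / 195 / 526 / 686 / 636 / 1328.
Total: 5990 → 3631; change = -2359; percentage change = -39.4%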